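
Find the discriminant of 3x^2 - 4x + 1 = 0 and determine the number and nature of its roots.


For ax^2 + bx + c = 0, discriminant D = b^2 - 4ac
Here a = 3, b = -4, c = 1
D = (-4)^2 - 4(3)(1) = 16 - 12 = 4

D = 4 > 0 and is a perfect square (sqrt = 2)
The equation has 2 distinct real rational roots.

Discriminant = 4, 2 distinct real rational roots


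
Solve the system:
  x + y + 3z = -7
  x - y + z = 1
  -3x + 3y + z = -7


Using Cramer's rule. Expand each determinant along the first row.
D  = 1*[(-1)*1 - 1*3] - 1*[1*1 - 1*(-3)] + 3*[1*3 - (-1)*(-3)]
  = 1*(-4) - 1*(4) + 3*(0) = -8
Dx = (-7)*[(-1)*1 - 1*3] - 1*[1*1 - 1*(-7)] + 3*[1*3 - (-1)*(-7)]
  = (-7)*(-4) - 1*(8) + 3*(-4) = 8
Dy = 1*[1*1 - 1*(-7)] - (-7)*[1*1 - 1*(-3)] + 3*[1*(-7) - 1*(-3)]
  = 1*(8) - (-7)*(4) + 3*(-4) = 24
Dz = 1*[(-1)*(-7) - 1*3] - 1*[1*(-7) - 1*(-3)] + (-7)*[1*3 - (-1)*(-3)]
  = 1*(4) - 1*(-4) + (-7)*(0) = 8
x = Dx/D = 8/-8 = -1, y = Dy/D = 24/-8 = -3, z = Dz/D = 8/-8 = -1
Check eq1: (1)(-1) + (1)(-3) + (3)(-1) = -7 = -7 ✓
Check eq2: (1)(-1) + (-1)(-3) + (1)(-1) = 1 = 1 ✓
Check eq3: (-3)(-1) + (3)(-3) + (1)(-1) = -7 = -7 ✓

x = -1, y = -3, z = -1


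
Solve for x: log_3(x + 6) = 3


Convert to exponential form: x + 6 = 3^3 = 27
x = 27 - 6 = 21
Check: log_3(21 + 6) = log_3(27) = log_3(27) = 3 ✓

x = 21


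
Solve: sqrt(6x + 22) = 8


Square both sides: 6x + 22 = 8^2 = 64
6x = 64 - 22 = 42
x = 7
Check: sqrt(6*7 + 22) = sqrt(64) = 8 ✓

x = 7


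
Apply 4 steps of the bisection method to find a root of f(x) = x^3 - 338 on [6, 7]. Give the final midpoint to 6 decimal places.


f(x) = x^3 - 338
f(6) = -122 < 0
f(7) = 5 > 0

Step 1: midpoint = (6.000000 + 7.000000)/2 = 6.500000
  f(6.500000) = -63.375000
  f(mid) < 0, so root is in [6.500000, 7.000000]

Step 2: midpoint = (6.500000 + 7.000000)/2 = 6.750000
  f(6.750000) = -30.453125
  f(mid) < 0, so root is in [6.750000, 7.000000]

Step 3: midpoint = (6.750000 + 7.000000)/2 = 6.875000
  f(6.875000) = -13.048828
  f(mid) < 0, so root is in [6.875000, 7.000000]

Step 4: midpoint = (6.875000 + 7.000000)/2 = 6.937500
  f(6.937500) = -4.105713
  f(mid) < 0, so root is in [6.937500, 7.000000]

midpoint = 6.937500


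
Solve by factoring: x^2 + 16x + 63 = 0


We need two numbers that multiply to 63 and add to 16.
Those numbers are 7 and 9 (since 7 * 9 = 63 and 7 + 9 = 16).
So x^2 + 16x + 63 = (x + 7)(x + 9) = 0
Setting each factor to zero: x = -7 or x = -9

x = -9, x = -7


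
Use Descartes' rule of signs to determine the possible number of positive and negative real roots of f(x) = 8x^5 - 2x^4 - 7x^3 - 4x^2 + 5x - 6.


Descartes' rule of signs:

For positive roots, count sign changes in f(x) = 8x^5 - 2x^4 - 7x^3 - 4x^2 + 5x - 6:
Signs of coefficients: +, -, -, -, +, -
Number of sign changes: 3
Possible positive real roots: 3, 1

For negative roots, examine f(-x) = -8x^5 - 2x^4 + 7x^3 - 4x^2 - 5x - 6:
Signs of coefficients: -, -, +, -, -, -
Number of sign changes: 2
Possible negative real roots: 2, 0

Positive roots: 3 or 1; Negative roots: 2 or 0


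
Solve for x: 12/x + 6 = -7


Subtract 6 from both sides: 12/x = -13
Multiply both sides by x: 12 = -13 * x
Divide by -13: x = -12/13

x = -12/13


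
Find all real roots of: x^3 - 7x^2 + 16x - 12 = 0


Let p(x) = x^3 - 7x^2 + 16x - 12. By the rational root theorem (leading coefficient 1), any rational root is an integer divisor of 12: try ±1, ±2, ... in turn.
Test x = 1: value = -2 ≠ 0.
Test x = -1: value = -36 ≠ 0.
Test x = 2: value = 0 ✓, so (x - 2) is a factor.
Synthetic division by (x - 2): bring down 1; 1(2) - 7 = -5; (-5)(2) + 16 = 6; 6(2) - 12 = 0 → quotient x^2 - 5x + 6, remainder 0.
Solve the quadratic x^2 - 5x + 6 = 0: discriminant = (-5)^2 - 4(1)(6) = 25 - 24 = 1.
sqrt(1) = 1, so x = (5 ± 1)/2: x = 3 or x = 2.

x = 2 (multiplicity 2), x = 3


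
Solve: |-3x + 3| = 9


An absolute value equation |expr| = 9 gives two cases:
Case 1: -3x + 3 = 9
  -3x = 6, so x = -2
Case 2: -3x + 3 = -9
  -3x = -12, so x = 4

x = -2, x = 4


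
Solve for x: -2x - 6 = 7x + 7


Starting with: -2x - 6 = 7x + 7
Move all x terms to left: (-2 - 7)x = 7 + 6
Simplify: -9x = 13
Divide both sides by -9: x = -13/9

x = -13/9


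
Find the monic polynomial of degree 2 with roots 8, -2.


A monic polynomial with roots 8, -2 is:
p(x) = (x - 8)(x + 2)
After multiplying by (x - 8): x - 8
After multiplying by (x + 2): x^2 - 6x - 16

x^2 - 6x - 16


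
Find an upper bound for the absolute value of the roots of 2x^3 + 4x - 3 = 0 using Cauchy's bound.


Cauchy's bound: all roots r satisfy |r| <= 1 + max(|a_i/a_n|) for i = 0,...,n-1
where a_n is the leading coefficient.

Coefficients: [2, 0, 4, -3]
Leading coefficient a_n = 2
Ratios |a_i/a_n|: 0, 2, 3/2
Maximum ratio: 2
Cauchy's bound: |r| <= 1 + 2 = 3

Upper bound = 3


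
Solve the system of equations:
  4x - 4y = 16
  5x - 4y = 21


Using Cramer's rule:
Determinant D = (4)(-4) - (5)(-4) = -16 + 20 = 4
Dx = (16)(-4) - (21)(-4) = -64 + 84 = 20
Dy = (4)(21) - (5)(16) = 84 - 80 = 4
x = Dx/D = 20/4 = 5
y = Dy/D = 4/4 = 1

x = 5, y = 1


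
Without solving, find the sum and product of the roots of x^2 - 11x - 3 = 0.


By Vieta's formulas for ax^2 + bx + c = 0:
  Sum of roots = -b/a
  Product of roots = c/a

Here a = 1, b = -11, c = -3
Sum = -(-11)/1 = 11
Product = -3/1 = -3

Sum = 11, Product = -3


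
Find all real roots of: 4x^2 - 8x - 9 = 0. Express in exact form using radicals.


Using the quadratic formula: x = (-b ± sqrt(b^2 - 4ac)) / (2a)
Here a = 4, b = -8, c = -9
Discriminant = b^2 - 4ac = (-8)^2 - 4(4)(-9) = 64 + 144 = 208
Since discriminant = 208 > 0, there are two real roots.
x = (8 ± 4*sqrt(13)) / 8
Simplifying: x = (2 ± sqrt(13)) / 2
Numerically: x ≈ 2.8028 or x ≈ -0.8028

x = (2 + sqrt(13)) / 2 or x = (2 - sqrt(13)) / 2


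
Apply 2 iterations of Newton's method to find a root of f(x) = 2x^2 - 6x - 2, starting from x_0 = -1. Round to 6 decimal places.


Newton's method: x_(n+1) = x_n - f(x_n)/f'(x_n)
f(x) = 2x^2 - 6x - 2
f'(x) = 4x - 6

Iteration 1:
  f(-1.000000) = 6.000000
  f'(-1.000000) = -10.000000
  x_1 = -1.000000 - (6.000000)/(-10.000000) = -0.400000

Iteration 2:
  f(-0.400000) = 0.720000
  f'(-0.400000) = -7.600000
  x_2 = -0.400000 - (0.720000)/(-7.600000) = -0.305263

x_2 = -0.305263


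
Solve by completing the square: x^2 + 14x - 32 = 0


Start: x^2 + 14x - 32 = 0
Move constant: x^2 + 14x = 32
Half of 14 is 7, squared is 49
Add 49 to both sides: x^2 + 14x + 49 = 81
(x + 7)^2 = 81
x + 7 = ±9
x = -7 + 9 = 2 or x = -7 - 9 = -16

x = -16, x = 2


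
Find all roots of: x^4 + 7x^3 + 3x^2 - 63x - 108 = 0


Let p(x) = x^4 + 7x^3 + 3x^2 - 63x - 108. By the rational root theorem (leading coefficient 1), any rational root is an integer divisor of 108: try ±1, ±2, ... in turn.
Test x = 1: value = -160 ≠ 0.
Test x = -1: value = -48 ≠ 0.
Test x = 2: value = -150 ≠ 0.
Test x = -2: value = -10 ≠ 0.
Test x = 3: value = 0 ✓, so (x - 3) is a factor.
Synthetic division by (x - 3): bring down 1; 1(3) + 7 = 10; 10(3) + 3 = 33; 33(3) - 63 = 36; 36(3) - 108 = 0 → quotient x^3 + 10x^2 + 33x + 36, remainder 0.
Continue with the quotient x^3 + 10x^2 + 33x + 36 (candidates must divide 36; re-test x = 3 first in case it repeats).
Test x = 3: value = 252 ≠ 0.
Test x = -3: value = 0 ✓, so (x + 3) is a factor.
Synthetic division by (x + 3): bring down 1; 1(-3) + 10 = 7; 7(-3) + 33 = 12; 12(-3) + 36 = 0 → quotient x^2 + 7x + 12, remainder 0.
Solve the quadratic x^2 + 7x + 12 = 0: discriminant = 7^2 - 4(1)(12) = 49 - 48 = 1.
sqrt(1) = 1, so x = (-7 ± 1)/2: x = -3 or x = -4.
Collecting all roots found:

x = -4, x = -3 (multiplicity 2), x = 3


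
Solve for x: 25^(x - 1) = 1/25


Express both sides with the same base.
1/25 = 25^(-1)
Since the bases match, equate exponents: x - 1 = -1
So x = -1 - (-1) = 0

x = 0


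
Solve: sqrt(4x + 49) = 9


Square both sides: 4x + 49 = 9^2 = 81
4x = 81 - 49 = 32
x = 8
Check: sqrt(4*8 + 49) = sqrt(81) = 9 ✓

x = 8


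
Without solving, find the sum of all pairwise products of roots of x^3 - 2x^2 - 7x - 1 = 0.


By Vieta's formulas for x^3 + bx^2 + cx + d = 0:
  r1 + r2 + r3 = -b/a = 2
  r1*r2 + r1*r3 + r2*r3 = c/a = -7
  r1*r2*r3 = -d/a = 1


Sum of pairwise products = -7


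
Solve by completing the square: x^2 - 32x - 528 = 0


Start: x^2 - 32x - 528 = 0
Move constant: x^2 - 32x = 528
Half of -32 is -16, squared is 256
Add 256 to both sides: x^2 - 32x + 256 = 784
(x - 16)^2 = 784
x - 16 = ±28
x = 16 + 28 = 44 or x = 16 - 28 = -12

x = -12, x = 44


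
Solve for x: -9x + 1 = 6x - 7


Starting with: -9x + 1 = 6x - 7
Move all x terms to left: (-9 - 6)x = -7 - 1
Simplify: -15x = -8
Divide both sides by -15: x = 8/15

x = 8/15


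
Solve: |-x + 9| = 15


An absolute value equation |expr| = 15 gives two cases:
Case 1: -x + 9 = 15
  -x = 6, so x = -6
Case 2: -x + 9 = -15
  -x = -24, so x = 24

x = -6, x = 24


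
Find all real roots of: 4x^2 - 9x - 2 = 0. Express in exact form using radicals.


Using the quadratic formula: x = (-b ± sqrt(b^2 - 4ac)) / (2a)
Here a = 4, b = -9, c = -2
Discriminant = b^2 - 4ac = (-9)^2 - 4(4)(-2) = 81 + 32 = 113
Since discriminant = 113 > 0, there are two real roots.
x = (9 ± sqrt(113)) / 8
Numerically: x ≈ 2.4538 or x ≈ -0.2038

x = (9 + sqrt(113)) / 8 or x = (9 - sqrt(113)) / 8


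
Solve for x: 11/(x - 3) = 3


Multiply both sides by (x - 3): 11 = 3(x - 3)
Distribute: 11 = 3x - 9
3x = 11 + 9 = 20
x = 20/3

x = 20/3


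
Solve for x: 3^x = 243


Express both sides with the same base.
243 = 3^5
Since the bases match: x = 5

x = 5


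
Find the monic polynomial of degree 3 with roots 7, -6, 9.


A monic polynomial with roots 7, -6, 9 is:
p(x) = (x - 7)(x + 6)(x - 9)
After multiplying by (x - 7): x - 7
After multiplying by (x + 6): x^2 - x - 42
After multiplying by (x - 9): x^3 - 10x^2 - 33x + 378

x^3 - 10x^2 - 33x + 378


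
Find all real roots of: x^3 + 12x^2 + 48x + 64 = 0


Let p(x) = x^3 + 12x^2 + 48x + 64. By the rational root theorem (leading coefficient 1), any rational root is an integer divisor of 64: try ±1, ±2, ... in turn.
Test x = 1: value = 125 ≠ 0.
Test x = -1: value = 27 ≠ 0.
Test x = 2: value = 216 ≠ 0.
Test x = -2: value = 8 ≠ 0.
Test x = 4: value = 512 ≠ 0.
Test x = -4: value = 0 ✓, so (x + 4) is a factor.
Synthetic division by (x + 4): bring down 1; 1(-4) + 12 = 8; 8(-4) + 48 = 16; 16(-4) + 64 = 0 → quotient x^2 + 8x + 16, remainder 0.
Solve the quadratic x^2 + 8x + 16 = 0: discriminant = 8^2 - 4(1)(16) = 64 - 64 = 0.
Discriminant = 0, so a double root: x = -8/2 = -4.

x = -4 (multiplicity 3)


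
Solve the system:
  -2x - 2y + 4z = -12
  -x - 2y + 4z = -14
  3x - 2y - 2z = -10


Using Cramer's rule. Expand each determinant along the first row.
D  = (-2)*[(-2)*(-2) - 4*(-2)] - (-2)*[(-1)*(-2) - 4*3] + 4*[(-1)*(-2) - (-2)*3]
  = (-2)*(12) - (-2)*(-10) + 4*(8) = -12
Dx = (-12)*[(-2)*(-2) - 4*(-2)] - (-2)*[(-14)*(-2) - 4*(-10)] + 4*[(-14)*(-2) - (-2)*(-10)]
  = (-12)*(12) - (-2)*(68) + 4*(8) = 24
Dy = (-2)*[(-14)*(-2) - 4*(-10)] - (-12)*[(-1)*(-2) - 4*3] + 4*[(-1)*(-10) - (-14)*3]
  = (-2)*(68) - (-12)*(-10) + 4*(52) = -48
Dz = (-2)*[(-2)*(-10) - (-14)*(-2)] - (-2)*[(-1)*(-10) - (-14)*3] + (-12)*[(-1)*(-2) - (-2)*3]
  = (-2)*(-8) - (-2)*(52) + (-12)*(8) = 24
x = Dx/D = 24/-12 = -2, y = Dy/D = -48/-12 = 4, z = Dz/D = 24/-12 = -2
Check eq1: (-2)(-2) + (-2)(4) + (4)(-2) = -12 = -12 ✓
Check eq2: (-1)(-2) + (-2)(4) + (4)(-2) = -14 = -14 ✓
Check eq3: (3)(-2) + (-2)(4) + (-2)(-2) = -10 = -10 ✓

x = -2, y = 4, z = -2


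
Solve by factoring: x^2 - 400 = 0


We need two numbers that multiply to -400 and add to 0.
Those numbers are -20 and 20 (since (-20) * 20 = -400 and (-20) + 20 = 0).
So x^2 - 400 = (x - 20)(x + 20) = 0
Setting each factor to zero: x = 20 or x = -20

x = -20, x = 20


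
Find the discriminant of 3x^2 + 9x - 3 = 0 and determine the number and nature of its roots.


For ax^2 + bx + c = 0, discriminant D = b^2 - 4ac
Here a = 3, b = 9, c = -3
D = (9)^2 - 4(3)(-3) = 81 + 36 = 117

D = 117 > 0 but not a perfect square
The equation has 2 distinct real irrational roots.

Discriminant = 117, 2 distinct real irrational roots


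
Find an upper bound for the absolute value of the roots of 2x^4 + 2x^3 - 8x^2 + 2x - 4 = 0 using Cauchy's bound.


Cauchy's bound: all roots r satisfy |r| <= 1 + max(|a_i/a_n|) for i = 0,...,n-1
where a_n is the leading coefficient.

Coefficients: [2, 2, -8, 2, -4]
Leading coefficient a_n = 2
Ratios |a_i/a_n|: 1, 4, 1, 2
Maximum ratio: 4
Cauchy's bound: |r| <= 1 + 4 = 5

Upper bound = 5


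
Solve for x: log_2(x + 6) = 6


Convert to exponential form: x + 6 = 2^6 = 64
x = 64 - 6 = 58
Check: log_2(58 + 6) = log_2(64) = log_2(64) = 6 ✓

x = 58


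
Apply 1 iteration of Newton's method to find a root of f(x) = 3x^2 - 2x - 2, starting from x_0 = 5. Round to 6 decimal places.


Newton's method: x_(n+1) = x_n - f(x_n)/f'(x_n)
f(x) = 3x^2 - 2x - 2
f'(x) = 6x - 2

Iteration 1:
  f(5.000000) = 63.000000
  f'(5.000000) = 28.000000
  x_1 = 5.000000 - (63.000000)/(28.000000) = 2.750000

x_1 = 2.750000


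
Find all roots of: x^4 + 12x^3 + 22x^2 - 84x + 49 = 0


Let p(x) = x^4 + 12x^3 + 22x^2 - 84x + 49. By the rational root theorem (leading coefficient 1), any rational root is an integer divisor of 49: try ±1, ±2, ... in turn.
Test x = 1: value = 0 ✓, so (x - 1) is a factor.
Synthetic division by (x - 1): bring down 1; 1(1) + 12 = 13; 13(1) + 22 = 35; 35(1) - 84 = -49; (-49)(1) + 49 = 0 → quotient x^3 + 13x^2 + 35x - 49, remainder 0.
Continue with the quotient x^3 + 13x^2 + 35x - 49 (candidates must divide 49; re-test x = 1 first in case it repeats).
Test x = 1: value = 0 ✓, so (x - 1) is a factor.
Synthetic division by (x - 1): bring down 1; 1(1) + 13 = 14; 14(1) + 35 = 49; 49(1) - 49 = 0 → quotient x^2 + 14x + 49, remainder 0.
Solve the quadratic x^2 + 14x + 49 = 0: discriminant = 14^2 - 4(1)(49) = 196 - 196 = 0.
Discriminant = 0, so a double root: x = -14/2 = -7.
Collecting all roots found:

x = -7 (multiplicity 2), x = 1 (multiplicity 2)


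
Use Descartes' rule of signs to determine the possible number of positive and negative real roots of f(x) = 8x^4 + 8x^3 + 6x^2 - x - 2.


Descartes' rule of signs:

For positive roots, count sign changes in f(x) = 8x^4 + 8x^3 + 6x^2 - x - 2:
Signs of coefficients: +, +, +, -, -
Number of sign changes: 1
Possible positive real roots: 1

For negative roots, examine f(-x) = 8x^4 - 8x^3 + 6x^2 + x - 2:
Signs of coefficients: +, -, +, +, -
Number of sign changes: 3
Possible negative real roots: 3, 1

Positive roots: 1; Negative roots: 3 or 1


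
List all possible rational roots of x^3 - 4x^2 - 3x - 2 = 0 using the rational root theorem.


Rational root theorem: possible roots are ±p/q where:
  p divides the constant term (-2): p ∈ {1, 2}
  q divides the leading coefficient (1): q ∈ {1}

All possible rational roots: -2, -1, 1, 2

-2, -1, 1, 2


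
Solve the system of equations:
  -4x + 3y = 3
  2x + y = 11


Using Cramer's rule:
Determinant D = (-4)(1) - (2)(3) = -4 - 6 = -10
Dx = (3)(1) - (11)(3) = 3 - 33 = -30
Dy = (-4)(11) - (2)(3) = -44 - 6 = -50
x = Dx/D = -30/-10 = 3
y = Dy/D = -50/-10 = 5

x = 3, y = 5


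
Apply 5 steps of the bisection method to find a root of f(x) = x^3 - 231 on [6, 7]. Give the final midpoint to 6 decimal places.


f(x) = x^3 - 231
f(6) = -15 < 0
f(7) = 112 > 0

Step 1: midpoint = (6.000000 + 7.000000)/2 = 6.500000
  f(6.500000) = 43.625000
  f(mid) > 0, so root is in [6.000000, 6.500000]

Step 2: midpoint = (6.000000 + 6.500000)/2 = 6.250000
  f(6.250000) = 13.140625
  f(mid) > 0, so root is in [6.000000, 6.250000]

Step 3: midpoint = (6.000000 + 6.250000)/2 = 6.125000
  f(6.125000) = -1.216797
  f(mid) < 0, so root is in [6.125000, 6.250000]

Step 4: midpoint = (6.125000 + 6.250000)/2 = 6.187500
  f(6.187500) = 5.889404
  f(mid) > 0, so root is in [6.125000, 6.187500]

Step 5: midpoint = (6.125000 + 6.187500)/2 = 6.156250
  f(6.156250) = 2.318268
  f(mid) > 0, so root is in [6.125000, 6.156250]

midpoint = 6.156250


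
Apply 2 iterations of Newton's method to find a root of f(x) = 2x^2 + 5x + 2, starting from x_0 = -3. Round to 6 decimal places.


Newton's method: x_(n+1) = x_n - f(x_n)/f'(x_n)
f(x) = 2x^2 + 5x + 2
f'(x) = 4x + 5

Iteration 1:
  f(-3.000000) = 5.000000
  f'(-3.000000) = -7.000000
  x_1 = -3.000000 - (5.000000)/(-7.000000) = -2.285714

Iteration 2:
  f(-2.285714) = 1.020408
  f'(-2.285714) = -4.142857
  x_2 = -2.285714 - (1.020408)/(-4.142857) = -2.039409

x_2 = -2.039409


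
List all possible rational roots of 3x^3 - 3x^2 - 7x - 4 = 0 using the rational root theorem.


Rational root theorem: possible roots are ±p/q where:
  p divides the constant term (-4): p ∈ {1, 2, 4}
  q divides the leading coefficient (3): q ∈ {1, 3}

All possible rational roots: -4, -2, -4/3, -1, -2/3, -1/3, 1/3, 2/3, 1, 4/3, 2, 4

-4, -2, -4/3, -1, -2/3, -1/3, 1/3, 2/3, 1, 4/3, 2, 4


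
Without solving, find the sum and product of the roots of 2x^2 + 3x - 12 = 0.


By Vieta's formulas for ax^2 + bx + c = 0:
  Sum of roots = -b/a
  Product of roots = c/a

Here a = 2, b = 3, c = -12
Sum = -(3)/2 = -3/2
Product = -12/2 = -6

Sum = -3/2, Product = -6


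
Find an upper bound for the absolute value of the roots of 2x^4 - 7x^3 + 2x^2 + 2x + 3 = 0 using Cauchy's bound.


Cauchy's bound: all roots r satisfy |r| <= 1 + max(|a_i/a_n|) for i = 0,...,n-1
where a_n is the leading coefficient.

Coefficients: [2, -7, 2, 2, 3]
Leading coefficient a_n = 2
Ratios |a_i/a_n|: 7/2, 1, 1, 3/2
Maximum ratio: 7/2
Cauchy's bound: |r| <= 1 + 7/2 = 9/2

Upper bound = 9/2


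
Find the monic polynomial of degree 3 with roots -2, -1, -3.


A monic polynomial with roots -2, -1, -3 is:
p(x) = (x + 2)(x + 1)(x + 3)
After multiplying by (x + 2): x + 2
After multiplying by (x + 1): x^2 + 3x + 2
After multiplying by (x + 3): x^3 + 6x^2 + 11x + 6

x^3 + 6x^2 + 11x + 6


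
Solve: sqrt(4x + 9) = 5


Square both sides: 4x + 9 = 5^2 = 25
4x = 25 - 9 = 16
x = 4
Check: sqrt(4*4 + 9) = sqrt(25) = 5 ✓

x = 4


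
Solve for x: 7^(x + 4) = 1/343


Express both sides with the same base.
1/343 = 7^(-3)
Since the bases match, equate exponents: x + 4 = -3
So x = -3 - (4) = -7

x = -7


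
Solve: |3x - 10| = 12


An absolute value equation |expr| = 12 gives two cases:
Case 1: 3x - 10 = 12
  3x = 22, so x = 22/3
Case 2: 3x - 10 = -12
  3x = -2, so x = -2/3

x = -2/3, x = 22/3


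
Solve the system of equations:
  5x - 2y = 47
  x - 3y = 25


Using Cramer's rule:
Determinant D = (5)(-3) - (1)(-2) = -15 + 2 = -13
Dx = (47)(-3) - (25)(-2) = -141 + 50 = -91
Dy = (5)(25) - (1)(47) = 125 - 47 = 78
x = Dx/D = -91/-13 = 7
y = Dy/D = 78/-13 = -6

x = 7, y = -6


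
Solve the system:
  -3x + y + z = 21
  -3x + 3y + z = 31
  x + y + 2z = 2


Using Cramer's rule. Expand each determinant along the first row.
D  = (-3)*[3*2 - 1*1] - 1*[(-3)*2 - 1*1] + 1*[(-3)*1 - 3*1]
  = (-3)*(5) - 1*(-7) + 1*(-6) = -14
Dx = 21*[3*2 - 1*1] - 1*[31*2 - 1*2] + 1*[31*1 - 3*2]
  = 21*(5) - 1*(60) + 1*(25) = 70
Dy = (-3)*[31*2 - 1*2] - 21*[(-3)*2 - 1*1] + 1*[(-3)*2 - 31*1]
  = (-3)*(60) - 21*(-7) + 1*(-37) = -70
Dz = (-3)*[3*2 - 31*1] - 1*[(-3)*2 - 31*1] + 21*[(-3)*1 - 3*1]
  = (-3)*(-25) - 1*(-37) + 21*(-6) = -14
x = Dx/D = 70/-14 = -5, y = Dy/D = -70/-14 = 5, z = Dz/D = -14/-14 = 1
Check eq1: (-3)(-5) + (1)(5) + (1)(1) = 21 = 21 ✓
Check eq2: (-3)(-5) + (3)(5) + (1)(1) = 31 = 31 ✓
Check eq3: (1)(-5) + (1)(5) + (2)(1) = 2 = 2 ✓

x = -5, y = 5, z = 1


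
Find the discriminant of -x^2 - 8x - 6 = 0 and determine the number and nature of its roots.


For ax^2 + bx + c = 0, discriminant D = b^2 - 4ac
Here a = -1, b = -8, c = -6
D = (-8)^2 - 4(-1)(-6) = 64 - 24 = 40

D = 40 > 0 but not a perfect square
The equation has 2 distinct real irrational roots.

Discriminant = 40, 2 distinct real irrational roots


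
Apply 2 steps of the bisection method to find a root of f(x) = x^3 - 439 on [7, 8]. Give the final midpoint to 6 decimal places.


f(x) = x^3 - 439
f(7) = -96 < 0
f(8) = 73 > 0

Step 1: midpoint = (7.000000 + 8.000000)/2 = 7.500000
  f(7.500000) = -17.125000
  f(mid) < 0, so root is in [7.500000, 8.000000]

Step 2: midpoint = (7.500000 + 8.000000)/2 = 7.750000
  f(7.750000) = 26.484375
  f(mid) > 0, so root is in [7.500000, 7.750000]

midpoint = 7.750000


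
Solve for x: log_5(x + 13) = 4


Convert to exponential form: x + 13 = 5^4 = 625
x = 625 - 13 = 612
Check: log_5(612 + 13) = log_5(625) = log_5(625) = 4 ✓

x = 612


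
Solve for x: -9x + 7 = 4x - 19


Starting with: -9x + 7 = 4x - 19
Move all x terms to left: (-9 - 4)x = -19 - 7
Simplify: -13x = -26
Divide both sides by -13: x = 2

x = 2


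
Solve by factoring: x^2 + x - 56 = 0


We need two numbers that multiply to -56 and add to 1.
Those numbers are 8 and -7 (since 8 * (-7) = -56 and 8 + (-7) = 1).
So x^2 + x - 56 = (x + 8)(x - 7) = 0
Setting each factor to zero: x = -8 or x = 7

x = -8, x = 7


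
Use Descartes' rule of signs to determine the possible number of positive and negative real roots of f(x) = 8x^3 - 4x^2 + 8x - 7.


Descartes' rule of signs:

For positive roots, count sign changes in f(x) = 8x^3 - 4x^2 + 8x - 7:
Signs of coefficients: +, -, +, -
Number of sign changes: 3
Possible positive real roots: 3, 1

For negative roots, examine f(-x) = -8x^3 - 4x^2 - 8x - 7:
Signs of coefficients: -, -, -, -
Number of sign changes: 0
Possible negative real roots: 0

Positive roots: 3 or 1; Negative roots: 0


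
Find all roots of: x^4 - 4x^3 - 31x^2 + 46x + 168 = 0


Let p(x) = x^4 - 4x^3 - 31x^2 + 46x + 168. By the rational root theorem (leading coefficient 1), any rational root is an integer divisor of 168: try ±1, ±2, ... in turn.
Test x = 1: value = 180 ≠ 0.
Test x = -1: value = 96 ≠ 0.
Test x = 2: value = 120 ≠ 0.
Test x = -2: value = 0 ✓, so (x + 2) is a factor.
Synthetic division by (x + 2): bring down 1; 1(-2) - 4 = -6; (-6)(-2) - 31 = -19; (-19)(-2) + 46 = 84; 84(-2) + 168 = 0 → quotient x^3 - 6x^2 - 19x + 84, remainder 0.
Continue with the quotient x^3 - 6x^2 - 19x + 84 (candidates must divide 84; re-test x = -2 first in case it repeats).
Test x = -2: value = 90 ≠ 0.
Test x = 3: value = 0 ✓, so (x - 3) is a factor.
Synthetic division by (x - 3): bring down 1; 1(3) - 6 = -3; (-3)(3) - 19 = -28; (-28)(3) + 84 = 0 → quotient x^2 - 3x - 28, remainder 0.
Solve the quadratic x^2 - 3x - 28 = 0: discriminant = (-3)^2 - 4(1)(-28) = 9 + 112 = 121.
sqrt(121) = 11, so x = (3 ± 11)/2: x = 7 or x = -4.
Collecting all roots found:

x = -4, x = -2, x = 3, x = 7


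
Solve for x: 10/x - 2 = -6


Subtract -2 from both sides: 10/x = -4
Multiply both sides by x: 10 = -4 * x
Divide by -4: x = -5/2

x = -5/2


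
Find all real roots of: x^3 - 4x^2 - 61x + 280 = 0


Let p(x) = x^3 - 4x^2 - 61x + 280. By the rational root theorem (leading coefficient 1), any rational root is an integer divisor of 280: try ±1, ±2, ... in turn.
Test x = 1: value = 216 ≠ 0.
Test x = -1: value = 336 ≠ 0.
Test x = 2: value = 150 ≠ 0.
Test x = -2: value = 378 ≠ 0.
Test x = 4: value = 36 ≠ 0.
Test x = -4: value = 396 ≠ 0.
Test x = 5: value = 0 ✓, so (x - 5) is a factor.
Synthetic division by (x - 5): bring down 1; 1(5) - 4 = 1; 1(5) - 61 = -56; (-56)(5) + 280 = 0 → quotient x^2 + x - 56, remainder 0.
Solve the quadratic x^2 + x - 56 = 0: discriminant = 1^2 - 4(1)(-56) = 1 + 224 = 225.
sqrt(225) = 15, so x = (-1 ± 15)/2: x = 7 or x = -8.

x = -8, x = 5, x = 7


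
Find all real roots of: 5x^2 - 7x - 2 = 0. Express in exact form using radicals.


Using the quadratic formula: x = (-b ± sqrt(b^2 - 4ac)) / (2a)
Here a = 5, b = -7, c = -2
Discriminant = b^2 - 4ac = (-7)^2 - 4(5)(-2) = 49 + 40 = 89
Since discriminant = 89 > 0, there are two real roots.
x = (7 ± sqrt(89)) / 10
Numerically: x ≈ 1.6434 or x ≈ -0.2434

x = (7 + sqrt(89)) / 10 or x = (7 - sqrt(89)) / 10


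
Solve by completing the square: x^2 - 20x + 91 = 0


Start: x^2 - 20x + 91 = 0
Move constant: x^2 - 20x = -91
Half of -20 is -10, squared is 100
Add 100 to both sides: x^2 - 20x + 100 = 9
(x - 10)^2 = 9
x - 10 = ±3
x = 10 + 3 = 13 or x = 10 - 3 = 7

x = 7, x = 13


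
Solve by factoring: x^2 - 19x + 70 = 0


We need two numbers that multiply to 70 and add to -19.
Those numbers are -5 and -14 (since (-5) * (-14) = 70 and (-5) + (-14) = -19).
So x^2 - 19x + 70 = (x - 5)(x - 14) = 0
Setting each factor to zero: x = 5 or x = 14

x = 5, x = 14


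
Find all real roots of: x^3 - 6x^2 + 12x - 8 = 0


Let p(x) = x^3 - 6x^2 + 12x - 8. By the rational root theorem (leading coefficient 1), any rational root is an integer divisor of 8: try ±1, ±2, ... in turn.
Test x = 1: value = -1 ≠ 0.
Test x = -1: value = -27 ≠ 0.
Test x = 2: value = 0 ✓, so (x - 2) is a factor.
Synthetic division by (x - 2): bring down 1; 1(2) - 6 = -4; (-4)(2) + 12 = 4; 4(2) - 8 = 0 → quotient x^2 - 4x + 4, remainder 0.
Solve the quadratic x^2 - 4x + 4 = 0: discriminant = (-4)^2 - 4(1)(4) = 16 - 16 = 0.
Discriminant = 0, so a double root: x = 4/2 = 2.

x = 2 (multiplicity 3)


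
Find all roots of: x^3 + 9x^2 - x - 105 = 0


Let p(x) = x^3 + 9x^2 - x - 105. By the rational root theorem (leading coefficient 1), any rational root is an integer divisor of 105: try ±1, ±2, ... in turn.
Test x = 1: value = -96 ≠ 0.
Test x = -1: value = -96 ≠ 0.
Test x = 3: value = 0 ✓, so (x - 3) is a factor.
Synthetic division by (x - 3): bring down 1; 1(3) + 9 = 12; 12(3) - 1 = 35; 35(3) - 105 = 0 → quotient x^2 + 12x + 35, remainder 0.
Solve the quadratic x^2 + 12x + 35 = 0: discriminant = 12^2 - 4(1)(35) = 144 - 140 = 4.
sqrt(4) = 2, so x = (-12 ± 2)/2: x = -5 or x = -7.
Collecting all roots found:

x = -7, x = -5, x = 3


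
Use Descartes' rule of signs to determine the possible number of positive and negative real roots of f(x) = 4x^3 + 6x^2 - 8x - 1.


Descartes' rule of signs:

For positive roots, count sign changes in f(x) = 4x^3 + 6x^2 - 8x - 1:
Signs of coefficients: +, +, -, -
Number of sign changes: 1
Possible positive real roots: 1

For negative roots, examine f(-x) = -4x^3 + 6x^2 + 8x - 1:
Signs of coefficients: -, +, +, -
Number of sign changes: 2
Possible negative real roots: 2, 0

Positive roots: 1; Negative roots: 2 or 0


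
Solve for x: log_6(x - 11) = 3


Convert to exponential form: x - 11 = 6^3 = 216
x = 216 + 11 = 227
Check: log_6(227 - 11) = log_6(216) = log_6(216) = 3 ✓

x = 227


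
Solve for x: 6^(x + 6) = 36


Express both sides with the same base.
36 = 6^2
Since the bases match, equate exponents: x + 6 = 2
So x = 2 - (6) = -4

x = -4


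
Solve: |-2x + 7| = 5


An absolute value equation |expr| = 5 gives two cases:
Case 1: -2x + 7 = 5
  -2x = -2, so x = 1
Case 2: -2x + 7 = -5
  -2x = -12, so x = 6

x = 1, x = 6


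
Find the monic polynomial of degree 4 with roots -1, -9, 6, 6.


A monic polynomial with roots -1, -9, 6, 6 is:
p(x) = (x + 1)(x + 9)(x - 6)(x - 6)
After multiplying by (x + 1): x + 1
After multiplying by (x + 9): x^2 + 10x + 9
After multiplying by (x - 6): x^3 + 4x^2 - 51x - 54
After multiplying by (x - 6): x^4 - 2x^3 - 75x^2 + 252x + 324

x^4 - 2x^3 - 75x^2 + 252x + 324


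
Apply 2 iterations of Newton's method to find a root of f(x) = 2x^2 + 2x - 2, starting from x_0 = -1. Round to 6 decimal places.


Newton's method: x_(n+1) = x_n - f(x_n)/f'(x_n)
f(x) = 2x^2 + 2x - 2
f'(x) = 4x + 2

Iteration 1:
  f(-1.000000) = -2.000000
  f'(-1.000000) = -2.000000
  x_1 = -1.000000 - (-2.000000)/(-2.000000) = -2.000000

Iteration 2:
  f(-2.000000) = 2.000000
  f'(-2.000000) = -6.000000
  x_2 = -2.000000 - (2.000000)/(-6.000000) = -1.666667

x_2 = -1.666667


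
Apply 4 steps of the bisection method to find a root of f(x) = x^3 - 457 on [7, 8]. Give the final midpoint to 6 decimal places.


f(x) = x^3 - 457
f(7) = -114 < 0
f(8) = 55 > 0

Step 1: midpoint = (7.000000 + 8.000000)/2 = 7.500000
  f(7.500000) = -35.125000
  f(mid) < 0, so root is in [7.500000, 8.000000]

Step 2: midpoint = (7.500000 + 8.000000)/2 = 7.750000
  f(7.750000) = 8.484375
  f(mid) > 0, so root is in [7.500000, 7.750000]

Step 3: midpoint = (7.500000 + 7.750000)/2 = 7.625000
  f(7.625000) = -13.677734
  f(mid) < 0, so root is in [7.625000, 7.750000]

Step 4: midpoint = (7.625000 + 7.750000)/2 = 7.687500
  f(7.687500) = -2.686768
  f(mid) < 0, so root is in [7.687500, 7.750000]

midpoint = 7.687500


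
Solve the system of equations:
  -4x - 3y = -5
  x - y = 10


Using Cramer's rule:
Determinant D = (-4)(-1) - (1)(-3) = 4 + 3 = 7
Dx = (-5)(-1) - (10)(-3) = 5 + 30 = 35
Dy = (-4)(10) - (1)(-5) = -40 + 5 = -35
x = Dx/D = 35/7 = 5
y = Dy/D = -35/7 = -5

x = 5, y = -5


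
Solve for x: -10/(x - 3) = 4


Multiply both sides by (x - 3): -10 = 4(x - 3)
Distribute: -10 = 4x - 12
4x = -10 + 12 = 2
x = 1/2

x = 1/2


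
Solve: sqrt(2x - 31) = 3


Square both sides: 2x - 31 = 3^2 = 9
2x = 9 + 31 = 40
x = 20
Check: sqrt(2*20 - 31) = sqrt(9) = 3 ✓

x = 20


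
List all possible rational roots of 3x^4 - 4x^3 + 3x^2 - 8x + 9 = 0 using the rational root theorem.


Rational root theorem: possible roots are ±p/q where:
  p divides the constant term (9): p ∈ {1, 3, 9}
  q divides the leading coefficient (3): q ∈ {1, 3}

All possible rational roots: -9, -3, -1, -1/3, 1/3, 1, 3, 9

-9, -3, -1, -1/3, 1/3, 1, 3, 9


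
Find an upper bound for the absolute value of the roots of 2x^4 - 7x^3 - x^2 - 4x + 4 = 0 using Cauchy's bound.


Cauchy's bound: all roots r satisfy |r| <= 1 + max(|a_i/a_n|) for i = 0,...,n-1
where a_n is the leading coefficient.

Coefficients: [2, -7, -1, -4, 4]
Leading coefficient a_n = 2
Ratios |a_i/a_n|: 7/2, 1/2, 2, 2
Maximum ratio: 7/2
Cauchy's bound: |r| <= 1 + 7/2 = 9/2

Upper bound = 9/2


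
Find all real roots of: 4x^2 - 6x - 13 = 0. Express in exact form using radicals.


Using the quadratic formula: x = (-b ± sqrt(b^2 - 4ac)) / (2a)
Here a = 4, b = -6, c = -13
Discriminant = b^2 - 4ac = (-6)^2 - 4(4)(-13) = 36 + 208 = 244
Since discriminant = 244 > 0, there are two real roots.
x = (6 ± 2*sqrt(61)) / 8
Simplifying: x = (3 ± sqrt(61)) / 4
Numerically: x ≈ 2.7026 or x ≈ -1.2026

x = (3 + sqrt(61)) / 4 or x = (3 - sqrt(61)) / 4


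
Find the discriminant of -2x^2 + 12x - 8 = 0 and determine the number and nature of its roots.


For ax^2 + bx + c = 0, discriminant D = b^2 - 4ac
Here a = -2, b = 12, c = -8
D = (12)^2 - 4(-2)(-8) = 144 - 64 = 80

D = 80 > 0 but not a perfect square
The equation has 2 distinct real irrational roots.

Discriminant = 80, 2 distinct real irrational roots


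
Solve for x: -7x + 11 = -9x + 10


Starting with: -7x + 11 = -9x + 10
Move all x terms to left: (-7 + 9)x = 10 - 11
Simplify: 2x = -1
Divide both sides by 2: x = -1/2

x = -1/2


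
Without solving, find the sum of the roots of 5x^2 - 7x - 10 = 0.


By Vieta's formulas for ax^2 + bx + c = 0:
  Sum of roots = -b/a
  Product of roots = c/a

Here a = 5, b = -7, c = -10
Sum = -(-7)/5 = 7/5
Product = -10/5 = -2

Sum = 7/5


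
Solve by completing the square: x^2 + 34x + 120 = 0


Start: x^2 + 34x + 120 = 0
Move constant: x^2 + 34x = -120
Half of 34 is 17, squared is 289
Add 289 to both sides: x^2 + 34x + 289 = 169
(x + 17)^2 = 169
x + 17 = ±13
x = -17 + 13 = -4 or x = -17 - 13 = -30

x = -30, x = -4


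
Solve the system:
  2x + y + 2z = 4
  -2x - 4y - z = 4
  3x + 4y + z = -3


Using Cramer's rule. Expand each determinant along the first row.
D  = 2*[(-4)*1 - (-1)*4] - 1*[(-2)*1 - (-1)*3] + 2*[(-2)*4 - (-4)*3]
  = 2*(0) - 1*(1) + 2*(4) = 7
Dx = 4*[(-4)*1 - (-1)*4] - 1*[4*1 - (-1)*(-3)] + 2*[4*4 - (-4)*(-3)]
  = 4*(0) - 1*(1) + 2*(4) = 7
Dy = 2*[4*1 - (-1)*(-3)] - 4*[(-2)*1 - (-1)*3] + 2*[(-2)*(-3) - 4*3]
  = 2*(1) - 4*(1) + 2*(-6) = -14
Dz = 2*[(-4)*(-3) - 4*4] - 1*[(-2)*(-3) - 4*3] + 4*[(-2)*4 - (-4)*3]
  = 2*(-4) - 1*(-6) + 4*(4) = 14
x = Dx/D = 7/7 = 1, y = Dy/D = -14/7 = -2, z = Dz/D = 14/7 = 2
Check eq1: (2)(1) + (1)(-2) + (2)(2) = 4 = 4 ✓
Check eq2: (-2)(1) + (-4)(-2) + (-1)(2) = 4 = 4 ✓
Check eq3: (3)(1) + (4)(-2) + (1)(2) = -3 = -3 ✓

x = 1, y = -2, z = 2


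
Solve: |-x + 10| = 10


An absolute value equation |expr| = 10 gives two cases:
Case 1: -x + 10 = 10
  -x = 0, so x = 0
Case 2: -x + 10 = -10
  -x = -20, so x = 20

x = 0, x = 20


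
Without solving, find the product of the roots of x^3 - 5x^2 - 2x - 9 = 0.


By Vieta's formulas for x^3 + bx^2 + cx + d = 0:
  r1 + r2 + r3 = -b/a = 5
  r1*r2 + r1*r3 + r2*r3 = c/a = -2
  r1*r2*r3 = -d/a = 9


Product = 9


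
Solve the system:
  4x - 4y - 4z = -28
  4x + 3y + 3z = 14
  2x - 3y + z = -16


Using Cramer's rule. Expand each determinant along the first row.
D  = 4*[3*1 - 3*(-3)] - (-4)*[4*1 - 3*2] + (-4)*[4*(-3) - 3*2]
  = 4*(12) - (-4)*(-2) + (-4)*(-18) = 112
Dx = (-28)*[3*1 - 3*(-3)] - (-4)*[14*1 - 3*(-16)] + (-4)*[14*(-3) - 3*(-16)]
  = (-28)*(12) - (-4)*(62) + (-4)*(6) = -112
Dy = 4*[14*1 - 3*(-16)] - (-28)*[4*1 - 3*2] + (-4)*[4*(-16) - 14*2]
  = 4*(62) - (-28)*(-2) + (-4)*(-92) = 560
Dz = 4*[3*(-16) - 14*(-3)] - (-4)*[4*(-16) - 14*2] + (-28)*[4*(-3) - 3*2]
  = 4*(-6) - (-4)*(-92) + (-28)*(-18) = 112
x = Dx/D = -112/112 = -1, y = Dy/D = 560/112 = 5, z = Dz/D = 112/112 = 1
Check eq1: (4)(-1) + (-4)(5) + (-4)(1) = -28 = -28 ✓
Check eq2: (4)(-1) + (3)(5) + (3)(1) = 14 = 14 ✓
Check eq3: (2)(-1) + (-3)(5) + (1)(1) = -16 = -16 ✓

x = -1, y = 5, z = 1


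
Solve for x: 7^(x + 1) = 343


Express both sides with the same base.
343 = 7^3
Since the bases match, equate exponents: x + 1 = 3
So x = 3 - (1) = 2

x = 2


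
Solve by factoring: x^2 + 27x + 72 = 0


We need two numbers that multiply to 72 and add to 27.
Those numbers are 3 and 24 (since 3 * 24 = 72 and 3 + 24 = 27).
So x^2 + 27x + 72 = (x + 3)(x + 24) = 0
Setting each factor to zero: x = -3 or x = -24

x = -24, x = -3


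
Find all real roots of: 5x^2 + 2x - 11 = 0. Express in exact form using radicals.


Using the quadratic formula: x = (-b ± sqrt(b^2 - 4ac)) / (2a)
Here a = 5, b = 2, c = -11
Discriminant = b^2 - 4ac = 2^2 - 4(5)(-11) = 4 + 220 = 224
Since discriminant = 224 > 0, there are two real roots.
x = (-2 ± 4*sqrt(14)) / 10
Simplifying: x = (-1 ± 2*sqrt(14)) / 5
Numerically: x ≈ 1.2967 or x ≈ -1.6967

x = (-1 + 2*sqrt(14)) / 5 or x = (-1 - 2*sqrt(14)) / 5


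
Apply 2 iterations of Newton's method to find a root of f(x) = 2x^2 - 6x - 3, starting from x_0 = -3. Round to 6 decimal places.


Newton's method: x_(n+1) = x_n - f(x_n)/f'(x_n)
f(x) = 2x^2 - 6x - 3
f'(x) = 4x - 6

Iteration 1:
  f(-3.000000) = 33.000000
  f'(-3.000000) = -18.000000
  x_1 = -3.000000 - (33.000000)/(-18.000000) = -1.166667

Iteration 2:
  f(-1.166667) = 6.722222
  f'(-1.166667) = -10.666667
  x_2 = -1.166667 - (6.722222)/(-10.666667) = -0.536458

x_2 = -0.536458


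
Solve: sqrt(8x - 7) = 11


Square both sides: 8x - 7 = 11^2 = 121
8x = 121 + 7 = 128
x = 16
Check: sqrt(8*16 - 7) = sqrt(121) = 11 ✓

x = 16


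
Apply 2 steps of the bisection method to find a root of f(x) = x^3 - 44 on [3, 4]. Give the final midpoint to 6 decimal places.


f(x) = x^3 - 44
f(3) = -17 < 0
f(4) = 20 > 0

Step 1: midpoint = (3.000000 + 4.000000)/2 = 3.500000
  f(3.500000) = -1.125000
  f(mid) < 0, so root is in [3.500000, 4.000000]

Step 2: midpoint = (3.500000 + 4.000000)/2 = 3.750000
  f(3.750000) = 8.734375
  f(mid) > 0, so root is in [3.500000, 3.750000]

midpoint = 3.750000


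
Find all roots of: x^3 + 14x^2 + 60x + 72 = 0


Let p(x) = x^3 + 14x^2 + 60x + 72. By the rational root theorem (leading coefficient 1), any rational root is an integer divisor of 72: try ±1, ±2, ... in turn.
Test x = 1: value = 147 ≠ 0.
Test x = -1: value = 25 ≠ 0.
Test x = 2: value = 256 ≠ 0.
Test x = -2: value = 0 ✓, so (x + 2) is a factor.
Synthetic division by (x + 2): bring down 1; 1(-2) + 14 = 12; 12(-2) + 60 = 36; 36(-2) + 72 = 0 → quotient x^2 + 12x + 36, remainder 0.
Solve the quadratic x^2 + 12x + 36 = 0: discriminant = 12^2 - 4(1)(36) = 144 - 144 = 0.
Discriminant = 0, so a double root: x = -12/2 = -6.
Collecting all roots found:

x = -6 (multiplicity 2), x = -2


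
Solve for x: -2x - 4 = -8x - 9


Starting with: -2x - 4 = -8x - 9
Move all x terms to left: (-2 + 8)x = -9 + 4
Simplify: 6x = -5
Divide both sides by 6: x = -5/6

x = -5/6


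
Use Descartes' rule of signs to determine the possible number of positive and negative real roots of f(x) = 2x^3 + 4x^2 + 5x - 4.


Descartes' rule of signs:

For positive roots, count sign changes in f(x) = 2x^3 + 4x^2 + 5x - 4:
Signs of coefficients: +, +, +, -
Number of sign changes: 1
Possible positive real roots: 1

For negative roots, examine f(-x) = -2x^3 + 4x^2 - 5x - 4:
Signs of coefficients: -, +, -, -
Number of sign changes: 2
Possible negative real roots: 2, 0

Positive roots: 1; Negative roots: 2 or 0


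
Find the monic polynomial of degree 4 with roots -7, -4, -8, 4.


A monic polynomial with roots -7, -4, -8, 4 is:
p(x) = (x + 7)(x + 4)(x + 8)(x - 4)
After multiplying by (x + 7): x + 7
After multiplying by (x + 4): x^2 + 11x + 28
After multiplying by (x + 8): x^3 + 19x^2 + 116x + 224
After multiplying by (x - 4): x^4 + 15x^3 + 40x^2 - 240x - 896

x^4 + 15x^3 + 40x^2 - 240x - 896


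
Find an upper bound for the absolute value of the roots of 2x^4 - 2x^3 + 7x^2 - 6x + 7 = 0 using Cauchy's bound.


Cauchy's bound: all roots r satisfy |r| <= 1 + max(|a_i/a_n|) for i = 0,...,n-1
where a_n is the leading coefficient.

Coefficients: [2, -2, 7, -6, 7]
Leading coefficient a_n = 2
Ratios |a_i/a_n|: 1, 7/2, 3, 7/2
Maximum ratio: 7/2
Cauchy's bound: |r| <= 1 + 7/2 = 9/2

Upper bound = 9/2


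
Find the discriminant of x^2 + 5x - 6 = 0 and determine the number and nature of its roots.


For ax^2 + bx + c = 0, discriminant D = b^2 - 4ac
Here a = 1, b = 5, c = -6
D = (5)^2 - 4(1)(-6) = 25 + 24 = 49

D = 49 > 0 and is a perfect square (sqrt = 7)
The equation has 2 distinct real rational roots.

Discriminant = 49, 2 distinct real rational roots


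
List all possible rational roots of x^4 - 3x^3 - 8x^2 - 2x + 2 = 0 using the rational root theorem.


Rational root theorem: possible roots are ±p/q where:
  p divides the constant term (2): p ∈ {1, 2}
  q divides the leading coefficient (1): q ∈ {1}

All possible rational roots: -2, -1, 1, 2

-2, -1, 1, 2


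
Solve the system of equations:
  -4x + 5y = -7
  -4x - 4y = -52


Using Cramer's rule:
Determinant D = (-4)(-4) - (-4)(5) = 16 + 20 = 36
Dx = (-7)(-4) - (-52)(5) = 28 + 260 = 288
Dy = (-4)(-52) - (-4)(-7) = 208 - 28 = 180
x = Dx/D = 288/36 = 8
y = Dy/D = 180/36 = 5

x = 8, y = 5


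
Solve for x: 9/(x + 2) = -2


Multiply both sides by (x + 2): 9 = -2(x + 2)
Distribute: 9 = -2x - 4
-2x = 9 + 4 = 13
x = -13/2

x = -13/2


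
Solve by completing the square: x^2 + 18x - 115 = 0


Start: x^2 + 18x - 115 = 0
Move constant: x^2 + 18x = 115
Half of 18 is 9, squared is 81
Add 81 to both sides: x^2 + 18x + 81 = 196
(x + 9)^2 = 196
x + 9 = ±14
x = -9 + 14 = 5 or x = -9 - 14 = -23

x = -23, x = 5


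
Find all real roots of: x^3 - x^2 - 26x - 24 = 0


Let p(x) = x^3 - x^2 - 26x - 24. By the rational root theorem (leading coefficient 1), any rational root is an integer divisor of 24: try ±1, ±2, ... in turn.
Test x = 1: value = -50 ≠ 0.
Test x = -1: value = 0 ✓, so (x + 1) is a factor.
Synthetic division by (x + 1): bring down 1; 1(-1) - 1 = -2; (-2)(-1) - 26 = -24; (-24)(-1) - 24 = 0 → quotient x^2 - 2x - 24, remainder 0.
Solve the quadratic x^2 - 2x - 24 = 0: discriminant = (-2)^2 - 4(1)(-24) = 4 + 96 = 100.
sqrt(100) = 10, so x = (2 ± 10)/2: x = 6 or x = -4.

x = -4, x = -1, x = 6


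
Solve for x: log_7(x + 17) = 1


Convert to exponential form: x + 17 = 7^1 = 7
x = 7 - 17 = -10
Check: log_7(-10 + 17) = log_7(7) = log_7(7) = 1 ✓

x = -10


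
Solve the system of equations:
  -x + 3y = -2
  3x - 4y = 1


Using Cramer's rule:
Determinant D = (-1)(-4) - (3)(3) = 4 - 9 = -5
Dx = (-2)(-4) - (1)(3) = 8 - 3 = 5
Dy = (-1)(1) - (3)(-2) = -1 + 6 = 5
x = Dx/D = 5/-5 = -1
y = Dy/D = 5/-5 = -1

x = -1, y = -1
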